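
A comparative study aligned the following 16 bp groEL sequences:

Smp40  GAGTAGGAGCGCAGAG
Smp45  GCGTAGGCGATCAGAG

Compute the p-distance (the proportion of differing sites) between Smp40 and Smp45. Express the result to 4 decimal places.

0.2500

Differing sites — 2:A/C; 8:A/C; 10:C/A; 11:G/T.
There are 4 differences over 16 sites, so p = 4/16 = 0.2500.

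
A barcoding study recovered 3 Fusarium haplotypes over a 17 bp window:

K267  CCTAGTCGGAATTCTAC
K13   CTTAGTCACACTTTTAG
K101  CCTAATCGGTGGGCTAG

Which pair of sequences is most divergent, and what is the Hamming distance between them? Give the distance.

9

Pairwise Hamming distances:
  K267 vs K13: 6
  K267 vs K101: 6
  K13 vs K101: 9
The largest is 9, between K13 and K101.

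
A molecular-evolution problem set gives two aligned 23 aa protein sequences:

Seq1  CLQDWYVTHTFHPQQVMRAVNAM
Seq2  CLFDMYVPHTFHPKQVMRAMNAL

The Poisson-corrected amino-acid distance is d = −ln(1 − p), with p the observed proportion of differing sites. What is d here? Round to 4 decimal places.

0.3023

Mismatches occur at site 3 (Q/F), site 5 (W/M), site 8 (T/P), site 14 (Q/K), site 20 (V/M), site 23 (M/L).
p = 6/23 = 0.260870.
d = −ln(1 − 0.260870) = −ln(0.739130) = 0.3023.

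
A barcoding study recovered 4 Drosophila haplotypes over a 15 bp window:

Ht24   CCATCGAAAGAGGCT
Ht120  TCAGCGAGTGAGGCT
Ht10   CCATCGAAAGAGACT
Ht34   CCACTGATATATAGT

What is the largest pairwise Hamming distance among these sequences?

Pairwise Hamming distances:
  Ht24 vs Ht120: 4
  Ht24 vs Ht10: 1
  Ht24 vs Ht34: 7
  Ht120 vs Ht10: 5
  Ht120 vs Ht34: 9
  Ht10 vs Ht34: 6
The largest is 9, between Ht120 and Ht34.

9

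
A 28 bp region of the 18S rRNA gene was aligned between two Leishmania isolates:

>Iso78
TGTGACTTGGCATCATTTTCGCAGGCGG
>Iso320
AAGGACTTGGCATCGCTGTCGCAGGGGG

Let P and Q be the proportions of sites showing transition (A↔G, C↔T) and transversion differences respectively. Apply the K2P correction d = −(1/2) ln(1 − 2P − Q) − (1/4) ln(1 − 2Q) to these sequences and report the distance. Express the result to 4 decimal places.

Differing sites — 1:T/A (Tv); 2:G/A (Ti); 3:T/G (Tv); 15:A/G (Ti); 16:T/C (Ti); 18:T/G (Tv); 26:C/G (Tv).
Of the 7 differences, 3 transitions and 4 transversions over 28 sites: P = 3/28 = 0.107143, Q = 4/28 = 0.142857.
d = −0.5·ln(0.642857) − 0.25·ln(0.714286) = −0.5·(-0.441833) − 0.25·(-0.336472) = 0.3050.

0.3050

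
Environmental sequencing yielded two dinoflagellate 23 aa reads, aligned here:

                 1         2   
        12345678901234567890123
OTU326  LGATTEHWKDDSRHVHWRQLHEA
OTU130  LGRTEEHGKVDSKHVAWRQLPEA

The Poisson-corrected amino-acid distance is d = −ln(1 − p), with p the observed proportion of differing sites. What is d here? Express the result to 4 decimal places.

0.3629

Differing sites — 3:A/R; 5:T/E; 8:W/G; 10:D/V; 13:R/K; 16:H/A; 21:H/P.
p = 7/23 = 0.304348.
d = −ln(1 − 0.304348) = −ln(0.695652) = 0.3629.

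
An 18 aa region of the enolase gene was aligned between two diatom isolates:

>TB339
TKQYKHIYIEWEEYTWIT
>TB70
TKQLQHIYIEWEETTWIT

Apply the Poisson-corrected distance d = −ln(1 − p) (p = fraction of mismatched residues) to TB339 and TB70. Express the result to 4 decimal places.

Differing sites — 4:Y/L; 5:K/Q; 14:Y/T.
p = 3/18 = 0.166667.
d = −ln(1 − 0.166667) = −ln(0.833333) = 0.1823.

0.1823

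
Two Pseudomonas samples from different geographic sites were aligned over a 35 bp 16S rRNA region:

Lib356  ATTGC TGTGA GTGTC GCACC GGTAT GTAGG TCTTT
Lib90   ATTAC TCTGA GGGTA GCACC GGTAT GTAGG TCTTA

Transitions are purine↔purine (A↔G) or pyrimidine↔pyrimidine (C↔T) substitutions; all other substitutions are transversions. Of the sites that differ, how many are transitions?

Differing sites — 4:G/A (Ti); 7:G/C (Tv); 12:T/G (Tv); 15:C/A (Tv); 35:T/A (Tv).
Of the 5 differences, 1 transition and 4 transversions, so the answer is 1.

1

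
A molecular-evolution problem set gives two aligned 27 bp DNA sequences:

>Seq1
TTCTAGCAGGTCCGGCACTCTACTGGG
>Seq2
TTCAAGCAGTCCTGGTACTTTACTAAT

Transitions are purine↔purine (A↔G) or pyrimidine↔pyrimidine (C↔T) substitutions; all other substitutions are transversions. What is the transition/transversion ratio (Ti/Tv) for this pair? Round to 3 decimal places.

Mismatches occur at site 4 (T→A, transversion), site 10 (G→T, transversion), site 11 (T→C, transition), site 13 (C→T, transition), site 16 (C→T, transition), site 20 (C→T, transition), site 25 (G→A, transition), site 26 (G→A, transition), site 27 (G→T, transversion).
Of the 9 differences, 6 transitions and 3 transversions, so Ti/Tv = 6/3 = 2.000.

2.000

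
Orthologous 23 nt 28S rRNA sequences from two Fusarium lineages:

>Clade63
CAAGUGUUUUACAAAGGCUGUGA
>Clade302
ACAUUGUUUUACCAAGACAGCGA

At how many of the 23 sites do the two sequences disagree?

7

Differing sites — 1:C/A; 2:A/C; 4:G/U; 13:A/C; 17:G/A; 19:U/A; 21:U/C.
That gives 7 mismatches out of 23 aligned sites, so the Hamming distance is 7.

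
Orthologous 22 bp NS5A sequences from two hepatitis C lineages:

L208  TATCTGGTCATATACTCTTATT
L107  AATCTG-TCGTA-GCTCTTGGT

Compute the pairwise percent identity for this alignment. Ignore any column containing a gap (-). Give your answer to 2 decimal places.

Excluding the 2 gap columns leaves 20 comparable sites.
Mismatches occur at site 1 (T→A), site 10 (A→G), site 14 (A→G), site 20 (A→G), site 21 (T→G).
15 of the 20 comparable sites match, so the percent identity is 15/20 × 100 = 75.00%.

75.00%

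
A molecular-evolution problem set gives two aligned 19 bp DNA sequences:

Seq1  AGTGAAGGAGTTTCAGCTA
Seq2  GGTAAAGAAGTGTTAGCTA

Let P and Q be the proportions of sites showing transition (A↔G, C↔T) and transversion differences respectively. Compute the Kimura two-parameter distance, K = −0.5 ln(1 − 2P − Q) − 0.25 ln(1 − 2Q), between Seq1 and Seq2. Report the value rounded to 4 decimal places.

0.3487

The sequences differ at positions 1 (A/G, transition), 4 (G/A, transition), 8 (G/A, transition), 12 (T/G, transversion), 14 (C/T, transition).
Of the 5 differences, 4 transitions and 1 transversion over 19 sites: P = 4/19 = 0.210526, Q = 1/19 = 0.052632.
d = −0.5·ln(0.526316) − 0.25·ln(0.894736) = −0.5·(-0.641853) − 0.25·(-0.111227) = 0.3487.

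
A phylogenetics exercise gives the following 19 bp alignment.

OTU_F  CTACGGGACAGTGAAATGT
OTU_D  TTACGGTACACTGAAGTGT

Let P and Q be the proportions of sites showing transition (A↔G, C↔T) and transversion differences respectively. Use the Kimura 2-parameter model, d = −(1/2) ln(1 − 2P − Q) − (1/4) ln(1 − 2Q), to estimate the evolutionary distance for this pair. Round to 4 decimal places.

0.2488

Mismatches occur at site 1 (C↔T, transition), site 7 (G↔T, transversion), site 11 (G↔C, transversion), site 16 (A↔G, transition).
Of the 4 differences, 2 transitions and 2 transversions over 19 sites: P = 2/19 = 0.105263, Q = 2/19 = 0.105263.
d = −0.5·ln(0.684211) − 0.25·ln(0.789474) = −0.5·(-0.379489) − 0.25·(-0.236388) = 0.2488.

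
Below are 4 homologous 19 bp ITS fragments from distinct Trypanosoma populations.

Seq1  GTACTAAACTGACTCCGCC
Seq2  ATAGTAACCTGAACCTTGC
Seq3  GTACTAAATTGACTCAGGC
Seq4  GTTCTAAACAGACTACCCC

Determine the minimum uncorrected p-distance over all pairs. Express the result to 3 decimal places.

Pairwise Hamming distances:
  Seq1 vs Seq2: 8
  Seq1 vs Seq3: 3
  Seq1 vs Seq4: 4
  Seq2 vs Seq3: 8
  Seq2 vs Seq4: 11
  Seq3 vs Seq4: 7
The smallest is 3 mismatches, between Seq1 and Seq3; p = 3/19 = 0.158.

0.158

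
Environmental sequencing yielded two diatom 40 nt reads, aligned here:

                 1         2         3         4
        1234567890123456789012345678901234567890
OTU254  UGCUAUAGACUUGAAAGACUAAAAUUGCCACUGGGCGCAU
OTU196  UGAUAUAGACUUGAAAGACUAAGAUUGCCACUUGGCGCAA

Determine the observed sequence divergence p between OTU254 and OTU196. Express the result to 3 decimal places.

0.100

Mismatches occur at site 3 (C↔A), site 23 (A↔G), site 33 (G↔U), site 40 (U↔A).
There are 4 differences over 40 sites, so p = 4/40 = 0.100.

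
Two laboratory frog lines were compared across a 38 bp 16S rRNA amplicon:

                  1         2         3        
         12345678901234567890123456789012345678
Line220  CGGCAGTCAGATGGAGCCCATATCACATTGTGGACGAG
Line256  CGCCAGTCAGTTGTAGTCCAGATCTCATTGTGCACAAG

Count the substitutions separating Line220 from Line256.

Mismatches occur at site 3 (G↔C), site 11 (A↔T), site 14 (G↔T), site 17 (C↔T), site 21 (T↔G), site 25 (A↔T), site 33 (G↔C), site 36 (G↔A).
That gives 8 mismatches out of 38 aligned sites, so the Hamming distance is 8.

8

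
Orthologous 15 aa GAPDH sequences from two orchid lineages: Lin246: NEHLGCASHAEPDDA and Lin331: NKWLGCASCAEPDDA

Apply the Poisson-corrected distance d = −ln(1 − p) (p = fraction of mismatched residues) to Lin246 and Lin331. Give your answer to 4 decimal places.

Differing sites — 2:E/K; 3:H/W; 9:H/C.
p = 3/15 = 0.200000.
d = −ln(1 − 0.200000) = −ln(0.800000) = 0.2231.

0.2231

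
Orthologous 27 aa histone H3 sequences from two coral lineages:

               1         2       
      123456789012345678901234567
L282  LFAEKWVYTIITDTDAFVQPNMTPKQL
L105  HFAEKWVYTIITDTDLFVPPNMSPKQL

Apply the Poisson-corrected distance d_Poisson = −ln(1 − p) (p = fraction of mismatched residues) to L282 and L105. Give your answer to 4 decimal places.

Mismatches occur at site 1 (L→H), site 16 (A→L), site 19 (Q→P), site 23 (T→S).
p = 4/27 = 0.148148.
d = −ln(1 − 0.148148) = −ln(0.851852) = 0.1603.

0.1603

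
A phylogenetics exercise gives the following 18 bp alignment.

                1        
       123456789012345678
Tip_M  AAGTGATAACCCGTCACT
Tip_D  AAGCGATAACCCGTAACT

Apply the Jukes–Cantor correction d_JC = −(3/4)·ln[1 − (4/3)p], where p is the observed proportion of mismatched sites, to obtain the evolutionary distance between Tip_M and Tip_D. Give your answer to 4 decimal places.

0.1203

Differing sites — 4:T/C; 15:C/A.
p = 2/18 = 0.111111.
d = −0.75 · ln(1 − (4/3)·0.111111) = −0.75 · ln(0.851852) = −0.75 · (-0.160342) = 0.1203.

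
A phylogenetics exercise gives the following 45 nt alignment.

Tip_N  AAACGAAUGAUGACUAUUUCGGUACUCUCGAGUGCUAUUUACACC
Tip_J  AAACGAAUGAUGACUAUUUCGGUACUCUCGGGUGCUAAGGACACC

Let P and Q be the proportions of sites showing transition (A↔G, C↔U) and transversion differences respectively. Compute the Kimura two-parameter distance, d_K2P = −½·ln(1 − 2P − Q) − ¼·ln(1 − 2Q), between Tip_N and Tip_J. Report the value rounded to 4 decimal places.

0.0947

Mismatches occur at site 31 (A/G, transition), site 38 (U/A, transversion), site 39 (U/G, transversion), site 40 (U/G, transversion).
Of the 4 differences, 1 transition and 3 transversions over 45 sites: P = 1/45 = 0.022222, Q = 3/45 = 0.066667.
d = −0.5·ln(0.888889) − 0.25·ln(0.866666) = −0.5·(-0.117783) − 0.25·(-0.143102) = 0.0947.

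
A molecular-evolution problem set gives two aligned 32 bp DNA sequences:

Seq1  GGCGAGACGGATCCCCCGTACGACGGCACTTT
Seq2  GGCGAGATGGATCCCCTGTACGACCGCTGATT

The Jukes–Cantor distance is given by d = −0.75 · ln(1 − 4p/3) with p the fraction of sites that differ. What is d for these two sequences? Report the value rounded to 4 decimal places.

The sequences differ at positions 8 (C/T), 17 (C/T), 25 (G/C), 28 (A/T), 29 (C/G), 30 (T/A).
p = 6/32 = 0.187500.
d = −0.75 · ln(1 − (4/3)·0.187500) = −0.75 · ln(0.750000) = −0.75 · (-0.287682) = 0.2158.

0.2158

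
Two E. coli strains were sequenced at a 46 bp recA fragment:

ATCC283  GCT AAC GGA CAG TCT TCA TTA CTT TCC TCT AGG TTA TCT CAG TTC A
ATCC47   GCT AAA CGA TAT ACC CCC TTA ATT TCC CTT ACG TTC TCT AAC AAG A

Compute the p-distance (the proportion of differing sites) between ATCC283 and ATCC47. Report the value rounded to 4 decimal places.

0.3913

The sequences differ at positions 6 (C/A), 7 (G/C), 10 (C/T), 12 (G/T), 13 (T/A), 15 (T/C), 16 (T/C), 18 (A/C), 22 (C/A), 28 (T/C), 29 (C/T), 32 (G/C), 36 (A/C), 40 (C/A), 42 (G/C), 43 (T/A), 44 (T/A), 45 (C/G).
There are 18 differences over 46 sites, so p = 18/46 = 0.3913.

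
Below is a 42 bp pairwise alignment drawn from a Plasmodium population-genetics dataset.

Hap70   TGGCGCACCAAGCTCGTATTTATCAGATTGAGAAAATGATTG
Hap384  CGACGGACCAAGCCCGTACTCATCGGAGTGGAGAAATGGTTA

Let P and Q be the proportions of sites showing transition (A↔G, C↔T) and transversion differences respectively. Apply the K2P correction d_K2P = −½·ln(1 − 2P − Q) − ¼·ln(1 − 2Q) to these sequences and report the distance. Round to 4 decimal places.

0.4487

The sequences differ at positions 1 (T/C, transition), 3 (G/A, transition), 6 (C/G, transversion), 14 (T/C, transition), 19 (T/C, transition), 21 (T/C, transition), 25 (A/G, transition), 28 (T/G, transversion), 31 (A/G, transition), 32 (G/A, transition), 33 (A/G, transition), 39 (A/G, transition), 42 (G/A, transition).
Of the 13 differences, 11 transitions and 2 transversions over 42 sites: P = 11/42 = 0.261905, Q = 2/42 = 0.047619.
d = −0.5·ln(0.428571) − 0.25·ln(0.904762) = −0.5·(-0.847299) − 0.25·(-0.100083) = 0.4487.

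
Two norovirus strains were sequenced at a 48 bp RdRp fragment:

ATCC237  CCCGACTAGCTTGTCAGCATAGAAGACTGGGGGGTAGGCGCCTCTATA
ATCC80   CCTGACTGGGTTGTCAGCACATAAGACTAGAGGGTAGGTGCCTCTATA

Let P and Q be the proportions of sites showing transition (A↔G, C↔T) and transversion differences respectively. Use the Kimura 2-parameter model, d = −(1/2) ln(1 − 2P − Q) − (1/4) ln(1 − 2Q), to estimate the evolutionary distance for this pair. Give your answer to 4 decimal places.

0.1942

The sequences differ at positions 3 (C/T, transition), 8 (A/G, transition), 10 (C/G, transversion), 20 (T/C, transition), 22 (G/T, transversion), 29 (G/A, transition), 31 (G/A, transition), 39 (C/T, transition).
Of the 8 differences, 6 transitions and 2 transversions over 48 sites: P = 6/48 = 0.125000, Q = 2/48 = 0.041667.
d = −0.5·ln(0.708333) − 0.25·ln(0.916666) = −0.5·(-0.344841) − 0.25·(-0.087012) = 0.1942.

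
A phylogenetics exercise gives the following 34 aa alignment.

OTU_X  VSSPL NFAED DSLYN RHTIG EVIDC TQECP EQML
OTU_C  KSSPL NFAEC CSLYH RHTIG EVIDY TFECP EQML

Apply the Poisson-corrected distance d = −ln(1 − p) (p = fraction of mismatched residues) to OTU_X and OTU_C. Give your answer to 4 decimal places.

The sequences differ at positions 1 (V/K), 10 (D/C), 11 (D/C), 15 (N/H), 25 (C/Y), 27 (Q/F).
p = 6/34 = 0.176471.
d = −ln(1 − 0.176471) = −ln(0.823529) = 0.1942.

0.1942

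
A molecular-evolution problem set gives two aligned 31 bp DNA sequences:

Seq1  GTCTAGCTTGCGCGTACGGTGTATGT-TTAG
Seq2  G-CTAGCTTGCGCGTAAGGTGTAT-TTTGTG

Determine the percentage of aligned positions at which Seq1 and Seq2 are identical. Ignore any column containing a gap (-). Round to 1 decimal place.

Excluding the 3 gap columns leaves 28 comparable sites.
Differing sites — 17:C/A; 29:T/G; 30:A/T.
25 of the 28 comparable sites match, so the percent identity is 25/28 × 100 = 89.3%.

89.3%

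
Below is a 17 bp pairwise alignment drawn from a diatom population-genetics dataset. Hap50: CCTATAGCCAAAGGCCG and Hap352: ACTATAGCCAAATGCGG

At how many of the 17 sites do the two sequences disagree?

3

Differing sites — 1:C/A; 13:G/T; 16:C/G.
That gives 3 mismatches out of 17 aligned sites, so the Hamming distance is 3.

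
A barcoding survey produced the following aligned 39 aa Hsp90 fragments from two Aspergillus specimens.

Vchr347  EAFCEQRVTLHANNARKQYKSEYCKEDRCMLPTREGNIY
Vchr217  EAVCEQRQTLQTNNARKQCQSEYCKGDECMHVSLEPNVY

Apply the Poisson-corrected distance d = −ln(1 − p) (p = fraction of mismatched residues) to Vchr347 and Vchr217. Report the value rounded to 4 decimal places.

Mismatches occur at site 3 (F/V), site 8 (V/Q), site 11 (H/Q), site 12 (A/T), site 19 (Y/C), site 20 (K/Q), site 26 (E/G), site 28 (R/E), site 31 (L/H), site 32 (P/V), site 33 (T/S), site 34 (R/L), site 36 (G/P), site 38 (I/V).
p = 14/39 = 0.358974.
d = −ln(1 − 0.358974) = −ln(0.641026) = 0.4447.

0.4447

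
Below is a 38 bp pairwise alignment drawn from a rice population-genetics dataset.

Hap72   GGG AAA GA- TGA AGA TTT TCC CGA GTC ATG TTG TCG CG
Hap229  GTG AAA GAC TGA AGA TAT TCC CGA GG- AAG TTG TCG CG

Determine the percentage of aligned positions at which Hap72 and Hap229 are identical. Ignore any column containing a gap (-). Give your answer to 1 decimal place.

Excluding the 2 gap columns leaves 36 comparable sites.
Differing sites — 2:G/T; 17:T/A; 26:T/G; 29:T/A.
32 of the 36 comparable sites match, so the percent identity is 32/36 × 100 = 88.9%.

88.9%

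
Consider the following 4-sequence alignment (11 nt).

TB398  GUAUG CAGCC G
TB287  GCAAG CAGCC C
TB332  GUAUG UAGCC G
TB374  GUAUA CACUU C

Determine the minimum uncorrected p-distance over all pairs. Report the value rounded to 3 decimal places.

Pairwise Hamming distances:
  TB398 vs TB287: 3
  TB398 vs TB332: 1
  TB398 vs TB374: 5
  TB287 vs TB332: 4
  TB287 vs TB374: 6
  TB332 vs TB374: 6
The smallest is 1 mismatch, between TB398 and TB332; p = 1/11 = 0.091.

0.091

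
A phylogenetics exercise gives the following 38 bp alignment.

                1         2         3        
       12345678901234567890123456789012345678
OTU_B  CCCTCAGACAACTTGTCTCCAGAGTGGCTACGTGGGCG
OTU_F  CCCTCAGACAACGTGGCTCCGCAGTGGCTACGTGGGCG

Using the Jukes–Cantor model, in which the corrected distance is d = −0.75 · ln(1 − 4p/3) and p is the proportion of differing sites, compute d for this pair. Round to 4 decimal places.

The sequences differ at positions 13 (T/G), 16 (T/G), 21 (A/G), 22 (G/C).
p = 4/38 = 0.105263.
d = −0.75 · ln(1 − (4/3)·0.105263) = −0.75 · ln(0.859649) = −0.75 · (-0.151231) = 0.1134.

0.1134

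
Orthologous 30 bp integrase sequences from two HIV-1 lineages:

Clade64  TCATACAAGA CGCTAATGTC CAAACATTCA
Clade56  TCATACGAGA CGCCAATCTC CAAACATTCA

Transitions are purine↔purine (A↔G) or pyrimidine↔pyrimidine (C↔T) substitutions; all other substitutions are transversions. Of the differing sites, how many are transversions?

1

The sequences differ at positions 7 (A/G, transition), 14 (T/C, transition), 18 (G/C, transversion).
Of the 3 differences, 2 transitions and 1 transversion, so the answer is 1.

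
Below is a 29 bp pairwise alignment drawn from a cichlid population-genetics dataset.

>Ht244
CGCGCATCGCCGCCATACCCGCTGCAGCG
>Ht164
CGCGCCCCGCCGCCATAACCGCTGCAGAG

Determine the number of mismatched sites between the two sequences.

4

The sequences differ at positions 6 (A/C), 7 (T/C), 18 (C/A), 28 (C/A).
That gives 4 mismatches out of 29 aligned sites, so the Hamming distance is 4.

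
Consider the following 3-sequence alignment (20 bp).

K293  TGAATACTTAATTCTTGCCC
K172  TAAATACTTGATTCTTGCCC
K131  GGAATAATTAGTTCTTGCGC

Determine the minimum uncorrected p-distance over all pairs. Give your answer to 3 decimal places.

Pairwise Hamming distances:
  K293 vs K172: 2
  K293 vs K131: 4
  K172 vs K131: 6
The smallest is 2 mismatches, between K293 and K172; p = 2/20 = 0.100.

0.100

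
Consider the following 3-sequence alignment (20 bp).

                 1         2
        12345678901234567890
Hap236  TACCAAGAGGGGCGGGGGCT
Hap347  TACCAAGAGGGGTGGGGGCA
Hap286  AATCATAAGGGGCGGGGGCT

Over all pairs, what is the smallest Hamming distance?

2

Pairwise Hamming distances:
  Hap236 vs Hap347: 2
  Hap236 vs Hap286: 4
  Hap347 vs Hap286: 6
The smallest is 2, between Hap236 and Hap347.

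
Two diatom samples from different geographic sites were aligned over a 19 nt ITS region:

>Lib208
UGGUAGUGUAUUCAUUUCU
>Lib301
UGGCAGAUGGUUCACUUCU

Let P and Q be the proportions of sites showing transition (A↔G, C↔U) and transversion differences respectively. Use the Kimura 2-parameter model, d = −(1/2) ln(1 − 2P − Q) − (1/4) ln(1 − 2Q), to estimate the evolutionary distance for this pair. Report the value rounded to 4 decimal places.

0.4158

Differing sites — 4:U/C (Ti); 7:U/A (Tv); 8:G/U (Tv); 9:U/G (Tv); 10:A/G (Ti); 15:U/C (Ti).
Of the 6 differences, 3 transitions and 3 transversions over 19 sites: P = 3/19 = 0.157895, Q = 3/19 = 0.157895.
d = −0.5·ln(0.526315) − 0.25·ln(0.684210) = −0.5·(-0.641855) − 0.25·(-0.379490) = 0.4158.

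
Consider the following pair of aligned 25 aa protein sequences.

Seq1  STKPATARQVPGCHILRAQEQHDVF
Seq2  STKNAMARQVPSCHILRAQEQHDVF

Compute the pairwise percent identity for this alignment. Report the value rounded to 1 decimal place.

88.0%

The sequences differ at positions 4 (P/N), 6 (T/M), 12 (G/S).
22 of the 25 sites match, so the percent identity is 22/25 × 100 = 88.0%.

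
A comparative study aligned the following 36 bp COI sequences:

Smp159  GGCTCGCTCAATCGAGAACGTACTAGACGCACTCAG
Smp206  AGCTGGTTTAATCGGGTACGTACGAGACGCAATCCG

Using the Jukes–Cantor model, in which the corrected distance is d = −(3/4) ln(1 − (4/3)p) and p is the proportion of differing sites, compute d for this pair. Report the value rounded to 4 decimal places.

0.3041

Mismatches occur at site 1 (G→A), site 5 (C→G), site 7 (C→T), site 9 (C→T), site 15 (A→G), site 17 (A→T), site 24 (T→G), site 32 (C→A), site 35 (A→C).
p = 9/36 = 0.250000.
d = −0.75 · ln(1 − (4/3)·0.250000) = −0.75 · ln(0.666667) = −0.75 · (-0.405465) = 0.3041.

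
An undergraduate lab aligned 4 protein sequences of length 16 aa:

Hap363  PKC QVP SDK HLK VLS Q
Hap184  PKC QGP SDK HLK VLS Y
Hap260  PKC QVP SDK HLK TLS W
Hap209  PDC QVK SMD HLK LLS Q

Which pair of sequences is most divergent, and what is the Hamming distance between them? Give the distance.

Pairwise Hamming distances:
  Hap363 vs Hap184: 2
  Hap363 vs Hap260: 2
  Hap363 vs Hap209: 5
  Hap184 vs Hap260: 3
  Hap184 vs Hap209: 7
  Hap260 vs Hap209: 6
The largest is 7, between Hap184 and Hap209.

7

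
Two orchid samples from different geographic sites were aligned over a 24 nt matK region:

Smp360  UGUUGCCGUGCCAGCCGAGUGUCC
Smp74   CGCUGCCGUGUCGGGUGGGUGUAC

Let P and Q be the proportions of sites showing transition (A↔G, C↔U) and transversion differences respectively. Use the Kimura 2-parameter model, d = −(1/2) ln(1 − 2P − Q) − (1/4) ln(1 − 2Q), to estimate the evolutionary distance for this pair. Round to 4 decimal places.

Mismatches occur at site 1 (U/C, transition), site 3 (U/C, transition), site 11 (C/U, transition), site 13 (A/G, transition), site 15 (C/G, transversion), site 16 (C/U, transition), site 18 (A/G, transition), site 23 (C/A, transversion).
Of the 8 differences, 6 transitions and 2 transversions over 24 sites: P = 6/24 = 0.250000, Q = 2/24 = 0.083333.
d = −0.5·ln(0.416667) − 0.25·ln(0.833334) = −0.5·(-0.875468) − 0.25·(-0.182321) = 0.4833.

0.4833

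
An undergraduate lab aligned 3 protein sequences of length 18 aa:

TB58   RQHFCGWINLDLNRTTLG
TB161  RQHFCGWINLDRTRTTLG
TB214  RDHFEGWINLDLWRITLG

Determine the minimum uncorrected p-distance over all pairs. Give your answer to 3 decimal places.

Pairwise Hamming distances:
  TB58 vs TB161: 2
  TB58 vs TB214: 4
  TB161 vs TB214: 5
The smallest is 2 mismatches, between TB58 and TB161; p = 2/18 = 0.111.

0.111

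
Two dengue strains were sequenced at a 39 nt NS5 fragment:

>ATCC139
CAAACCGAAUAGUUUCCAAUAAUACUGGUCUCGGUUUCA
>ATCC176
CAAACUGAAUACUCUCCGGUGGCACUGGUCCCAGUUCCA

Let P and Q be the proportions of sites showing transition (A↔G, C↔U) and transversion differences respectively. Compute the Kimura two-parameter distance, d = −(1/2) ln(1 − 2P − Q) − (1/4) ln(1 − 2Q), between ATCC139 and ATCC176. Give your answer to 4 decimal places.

Differing sites — 6:C/U (Ti); 12:G/C (Tv); 14:U/C (Ti); 18:A/G (Ti); 19:A/G (Ti); 21:A/G (Ti); 22:A/G (Ti); 23:U/C (Ti); 31:U/C (Ti); 33:G/A (Ti); 37:U/C (Ti).
Of the 11 differences, 10 transitions and 1 transversion over 39 sites: P = 10/39 = 0.256410, Q = 1/39 = 0.025641.
d = −0.5·ln(0.461539) − 0.25·ln(0.948718) = −0.5·(-0.773189) − 0.25·(-0.052644) = 0.3998.

0.3998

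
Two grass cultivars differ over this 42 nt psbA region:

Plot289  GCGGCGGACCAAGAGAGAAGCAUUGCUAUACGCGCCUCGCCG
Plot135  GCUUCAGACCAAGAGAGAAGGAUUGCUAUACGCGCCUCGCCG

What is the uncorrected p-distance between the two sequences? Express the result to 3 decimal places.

Differing sites — 3:G/U; 4:G/U; 6:G/A; 21:C/G.
There are 4 differences over 42 sites, so p = 4/42 = 0.095.

0.095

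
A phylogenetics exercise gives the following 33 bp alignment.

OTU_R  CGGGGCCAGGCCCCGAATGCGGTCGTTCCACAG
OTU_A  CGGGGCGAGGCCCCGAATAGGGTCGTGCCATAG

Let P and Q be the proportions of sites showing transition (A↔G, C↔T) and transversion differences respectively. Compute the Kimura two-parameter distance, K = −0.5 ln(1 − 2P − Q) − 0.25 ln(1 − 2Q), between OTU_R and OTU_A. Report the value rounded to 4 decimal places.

0.1694

The sequences differ at positions 7 (C/G, transversion), 19 (G/A, transition), 20 (C/G, transversion), 27 (T/G, transversion), 31 (C/T, transition).
Of the 5 differences, 2 transitions and 3 transversions over 33 sites: P = 2/33 = 0.060606, Q = 3/33 = 0.090909.
d = −0.5·ln(0.787879) − 0.25·ln(0.818182) = −0.5·(-0.238411) − 0.25·(-0.200670) = 0.1694.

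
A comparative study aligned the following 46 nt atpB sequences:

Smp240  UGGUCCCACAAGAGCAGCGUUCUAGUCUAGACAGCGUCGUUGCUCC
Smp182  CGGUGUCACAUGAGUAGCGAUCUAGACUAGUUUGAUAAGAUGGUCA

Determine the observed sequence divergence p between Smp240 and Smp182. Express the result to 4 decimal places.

Mismatches occur at site 1 (U/C), site 5 (C/G), site 6 (C/U), site 11 (A/U), site 15 (C/U), site 20 (U/A), site 26 (U/A), site 31 (A/U), site 32 (C/U), site 33 (A/U), site 35 (C/A), site 36 (G/U), site 37 (U/A), site 38 (C/A), site 40 (U/A), site 43 (C/G), site 46 (C/A).
There are 17 differences over 46 sites, so p = 17/46 = 0.3696.

0.3696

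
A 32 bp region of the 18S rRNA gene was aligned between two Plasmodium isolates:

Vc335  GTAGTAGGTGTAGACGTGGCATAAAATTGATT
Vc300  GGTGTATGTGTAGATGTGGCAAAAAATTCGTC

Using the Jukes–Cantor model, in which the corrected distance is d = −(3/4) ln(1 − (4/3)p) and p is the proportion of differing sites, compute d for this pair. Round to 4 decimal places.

0.3041

Differing sites — 2:T/G; 3:A/T; 7:G/T; 15:C/T; 22:T/A; 29:G/C; 30:A/G; 32:T/C.
p = 8/32 = 0.250000.
d = −0.75 · ln(1 − (4/3)·0.250000) = −0.75 · ln(0.666667) = −0.75 · (-0.405465) = 0.3041.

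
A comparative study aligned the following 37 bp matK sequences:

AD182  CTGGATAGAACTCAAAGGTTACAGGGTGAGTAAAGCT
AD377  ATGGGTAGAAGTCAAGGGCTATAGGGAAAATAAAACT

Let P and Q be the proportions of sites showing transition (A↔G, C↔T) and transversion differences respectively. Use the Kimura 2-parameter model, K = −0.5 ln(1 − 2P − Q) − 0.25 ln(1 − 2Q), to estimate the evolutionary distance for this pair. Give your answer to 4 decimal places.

The sequences differ at positions 1 (C/A, transversion), 5 (A/G, transition), 11 (C/G, transversion), 16 (A/G, transition), 19 (T/C, transition), 22 (C/T, transition), 27 (T/A, transversion), 28 (G/A, transition), 30 (G/A, transition), 35 (G/A, transition).
Of the 10 differences, 7 transitions and 3 transversions over 37 sites: P = 7/37 = 0.189189, Q = 3/37 = 0.081081.
d = −0.5·ln(0.540541) − 0.25·ln(0.837838) = −0.5·(-0.615185) − 0.25·(-0.176931) = 0.3518.

0.3518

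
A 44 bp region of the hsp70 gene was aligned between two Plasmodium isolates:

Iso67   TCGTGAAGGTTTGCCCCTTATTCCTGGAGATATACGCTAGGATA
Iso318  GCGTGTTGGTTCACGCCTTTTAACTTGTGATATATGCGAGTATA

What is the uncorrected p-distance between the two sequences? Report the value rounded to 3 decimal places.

The sequences differ at positions 1 (T/G), 6 (A/T), 7 (A/T), 12 (T/C), 13 (G/A), 15 (C/G), 20 (A/T), 22 (T/A), 23 (C/A), 26 (G/T), 28 (A/T), 35 (C/T), 38 (T/G), 41 (G/T).
There are 14 differences over 44 sites, so p = 14/44 = 0.318.

0.318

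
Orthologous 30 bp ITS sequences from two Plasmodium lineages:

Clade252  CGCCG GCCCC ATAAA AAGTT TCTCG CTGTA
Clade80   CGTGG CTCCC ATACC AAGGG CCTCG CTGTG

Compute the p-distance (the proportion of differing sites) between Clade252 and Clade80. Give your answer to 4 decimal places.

0.3333

Mismatches occur at site 3 (C/T), site 4 (C/G), site 6 (G/C), site 7 (C/T), site 14 (A/C), site 15 (A/C), site 19 (T/G), site 20 (T/G), site 21 (T/C), site 30 (A/G).
There are 10 differences over 30 sites, so p = 10/30 = 0.3333.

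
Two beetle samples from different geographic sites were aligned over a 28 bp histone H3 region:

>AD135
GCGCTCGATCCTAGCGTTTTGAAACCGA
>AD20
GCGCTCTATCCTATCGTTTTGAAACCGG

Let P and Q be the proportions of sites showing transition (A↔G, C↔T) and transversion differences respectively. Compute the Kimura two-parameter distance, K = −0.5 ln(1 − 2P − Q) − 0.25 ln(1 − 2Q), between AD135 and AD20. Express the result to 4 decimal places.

The sequences differ at positions 7 (G/T, transversion), 14 (G/T, transversion), 28 (A/G, transition).
Of the 3 differences, 1 transition and 2 transversions over 28 sites: P = 1/28 = 0.035714, Q = 2/28 = 0.071429.
d = −0.5·ln(0.857143) − 0.25·ln(0.857142) = −0.5·(-0.154151) − 0.25·(-0.154152) = 0.1156.

0.1156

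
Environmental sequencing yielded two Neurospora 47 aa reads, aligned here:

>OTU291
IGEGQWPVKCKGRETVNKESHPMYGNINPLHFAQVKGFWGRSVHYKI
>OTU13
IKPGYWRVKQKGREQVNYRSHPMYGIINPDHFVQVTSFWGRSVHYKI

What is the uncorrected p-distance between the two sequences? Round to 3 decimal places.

Mismatches occur at site 2 (G→K), site 3 (E→P), site 5 (Q→Y), site 7 (P→R), site 10 (C→Q), site 15 (T→Q), site 18 (K→Y), site 19 (E→R), site 26 (N→I), site 30 (L→D), site 33 (A→V), site 36 (K→T), site 37 (G→S).
There are 13 differences over 47 sites, so p = 13/47 = 0.277.

0.277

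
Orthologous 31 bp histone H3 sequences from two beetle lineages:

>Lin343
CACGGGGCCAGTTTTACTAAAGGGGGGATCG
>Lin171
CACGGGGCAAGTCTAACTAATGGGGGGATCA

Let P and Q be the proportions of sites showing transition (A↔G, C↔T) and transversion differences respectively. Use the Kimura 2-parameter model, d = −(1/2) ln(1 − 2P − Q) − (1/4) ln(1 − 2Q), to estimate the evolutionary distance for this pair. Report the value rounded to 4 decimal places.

The sequences differ at positions 9 (C/A, transversion), 13 (T/C, transition), 15 (T/A, transversion), 21 (A/T, transversion), 31 (G/A, transition).
Of the 5 differences, 2 transitions and 3 transversions over 31 sites: P = 2/31 = 0.064516, Q = 3/31 = 0.096774.
d = −0.5·ln(0.774194) − 0.25·ln(0.806452) = −0.5·(-0.255933) − 0.25·(-0.215111) = 0.1817.

0.1817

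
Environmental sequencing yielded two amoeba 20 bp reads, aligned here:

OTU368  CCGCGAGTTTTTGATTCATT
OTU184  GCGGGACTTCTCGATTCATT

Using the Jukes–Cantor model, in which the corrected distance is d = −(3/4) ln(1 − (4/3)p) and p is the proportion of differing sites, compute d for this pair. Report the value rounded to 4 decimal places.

The sequences differ at positions 1 (C/G), 4 (C/G), 7 (G/C), 10 (T/C), 12 (T/C).
p = 5/20 = 0.250000.
d = −0.75 · ln(1 − (4/3)·0.250000) = −0.75 · ln(0.666667) = −0.75 · (-0.405465) = 0.3041.

0.3041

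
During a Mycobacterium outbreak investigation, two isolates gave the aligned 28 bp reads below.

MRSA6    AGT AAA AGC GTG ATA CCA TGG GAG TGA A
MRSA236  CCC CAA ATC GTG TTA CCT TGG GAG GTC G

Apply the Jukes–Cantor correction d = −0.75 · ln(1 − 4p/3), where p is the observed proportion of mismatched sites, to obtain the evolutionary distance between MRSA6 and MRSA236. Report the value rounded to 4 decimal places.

The sequences differ at positions 1 (A/C), 2 (G/C), 3 (T/C), 4 (A/C), 8 (G/T), 13 (A/T), 18 (A/T), 25 (T/G), 26 (G/T), 27 (A/C), 28 (A/G).
p = 11/28 = 0.392857.
d = −0.75 · ln(1 − (4/3)·0.392857) = −0.75 · ln(0.476191) = −0.75 · (-0.741936) = 0.5565.

0.5565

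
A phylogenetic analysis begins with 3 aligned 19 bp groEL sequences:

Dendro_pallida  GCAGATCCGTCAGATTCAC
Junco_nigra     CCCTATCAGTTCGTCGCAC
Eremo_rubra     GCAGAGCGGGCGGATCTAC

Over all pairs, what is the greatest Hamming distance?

12

Pairwise Hamming distances:
  Dendro_pallida vs Junco_nigra: 9
  Dendro_pallida vs Eremo_rubra: 6
  Junco_nigra vs Eremo_rubra: 12
The largest is 12, between Junco_nigra and Eremo_rubra.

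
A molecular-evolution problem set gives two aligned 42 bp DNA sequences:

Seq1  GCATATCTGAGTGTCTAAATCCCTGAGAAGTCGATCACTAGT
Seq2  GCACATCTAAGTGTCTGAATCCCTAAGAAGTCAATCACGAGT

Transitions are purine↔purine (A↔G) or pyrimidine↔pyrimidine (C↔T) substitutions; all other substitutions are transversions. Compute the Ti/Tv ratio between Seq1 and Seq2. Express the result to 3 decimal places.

5.000

The sequences differ at positions 4 (T/C, transition), 9 (G/A, transition), 17 (A/G, transition), 25 (G/A, transition), 33 (G/A, transition), 39 (T/G, transversion).
Of the 6 differences, 5 transitions and 1 transversion, so Ti/Tv = 5/1 = 5.000.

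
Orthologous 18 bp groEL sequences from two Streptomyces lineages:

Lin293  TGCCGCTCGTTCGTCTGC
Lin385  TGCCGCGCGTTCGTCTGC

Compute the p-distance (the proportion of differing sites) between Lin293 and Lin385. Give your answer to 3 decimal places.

The sequences differ at position 7 (T/G).
There are 1 differences over 18 sites, so p = 1/18 = 0.056.

0.056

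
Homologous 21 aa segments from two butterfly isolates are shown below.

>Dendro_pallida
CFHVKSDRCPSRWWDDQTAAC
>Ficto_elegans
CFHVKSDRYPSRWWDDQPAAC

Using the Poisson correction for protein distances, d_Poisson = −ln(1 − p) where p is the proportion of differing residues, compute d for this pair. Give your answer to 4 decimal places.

0.1001

Differing sites — 9:C/Y; 18:T/P.
p = 2/21 = 0.095238.
d = −ln(1 − 0.095238) = −ln(0.904762) = 0.1001.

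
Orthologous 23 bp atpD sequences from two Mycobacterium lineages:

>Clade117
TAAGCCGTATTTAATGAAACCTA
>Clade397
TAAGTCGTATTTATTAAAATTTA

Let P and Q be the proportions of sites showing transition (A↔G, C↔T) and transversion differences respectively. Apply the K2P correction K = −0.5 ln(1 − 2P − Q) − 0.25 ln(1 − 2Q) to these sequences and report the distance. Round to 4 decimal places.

Differing sites — 5:C/T (Ti); 14:A/T (Tv); 16:G/A (Ti); 20:C/T (Ti); 21:C/T (Ti).
Of the 5 differences, 4 transitions and 1 transversion over 23 sites: P = 4/23 = 0.173913, Q = 1/23 = 0.043478.
d = −0.5·ln(0.608696) − 0.25·ln(0.913044) = −0.5·(-0.496436) − 0.25·(-0.090971) = 0.2710.

0.2710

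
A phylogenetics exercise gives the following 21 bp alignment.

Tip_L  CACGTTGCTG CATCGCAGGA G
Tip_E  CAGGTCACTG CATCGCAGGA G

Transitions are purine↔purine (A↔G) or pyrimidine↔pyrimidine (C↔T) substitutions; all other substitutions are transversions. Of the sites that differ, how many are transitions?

2

The sequences differ at positions 3 (C/G, transversion), 6 (T/C, transition), 7 (G/A, transition).
Of the 3 differences, 2 transitions and 1 transversion, so the answer is 2.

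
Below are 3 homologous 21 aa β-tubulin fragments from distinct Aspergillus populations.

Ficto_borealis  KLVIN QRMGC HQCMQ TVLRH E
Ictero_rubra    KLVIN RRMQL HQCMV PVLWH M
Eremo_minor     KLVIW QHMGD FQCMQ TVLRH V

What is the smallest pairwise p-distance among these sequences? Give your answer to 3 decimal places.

Pairwise Hamming distances:
  Ficto_borealis vs Ictero_rubra: 7
  Ficto_borealis vs Eremo_minor: 5
  Ictero_rubra vs Eremo_minor: 10
The smallest is 5 mismatches, between Ficto_borealis and Eremo_minor; p = 5/21 = 0.238.

0.238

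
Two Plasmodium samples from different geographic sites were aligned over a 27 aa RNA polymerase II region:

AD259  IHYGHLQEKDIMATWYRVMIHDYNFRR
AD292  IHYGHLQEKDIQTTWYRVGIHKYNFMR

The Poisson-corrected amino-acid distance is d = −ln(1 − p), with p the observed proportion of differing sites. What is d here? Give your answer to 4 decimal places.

0.2048

Differing sites — 12:M/Q; 13:A/T; 19:M/G; 22:D/K; 26:R/M.
p = 5/27 = 0.185185.
d = −ln(1 − 0.185185) = −ln(0.814815) = 0.2048.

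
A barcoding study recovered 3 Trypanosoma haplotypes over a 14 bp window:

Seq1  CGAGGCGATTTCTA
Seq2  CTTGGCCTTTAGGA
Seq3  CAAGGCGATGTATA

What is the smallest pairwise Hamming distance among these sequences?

3

Pairwise Hamming distances:
  Seq1 vs Seq2: 7
  Seq1 vs Seq3: 3
  Seq2 vs Seq3: 8
The smallest is 3, between Seq1 and Seq3.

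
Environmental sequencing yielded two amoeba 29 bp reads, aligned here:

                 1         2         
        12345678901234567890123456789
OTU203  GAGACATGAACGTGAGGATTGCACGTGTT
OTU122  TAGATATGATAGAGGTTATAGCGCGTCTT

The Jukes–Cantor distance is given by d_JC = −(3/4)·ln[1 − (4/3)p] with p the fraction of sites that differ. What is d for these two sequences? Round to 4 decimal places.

Mismatches occur at site 1 (G/T), site 5 (C/T), site 10 (A/T), site 11 (C/A), site 13 (T/A), site 15 (A/G), site 16 (G/T), site 17 (G/T), site 20 (T/A), site 23 (A/G), site 27 (G/C).
p = 11/29 = 0.379310.
d = −0.75 · ln(1 − (4/3)·0.379310) = −0.75 · ln(0.494253) = −0.75 · (-0.704708) = 0.5285.

0.5285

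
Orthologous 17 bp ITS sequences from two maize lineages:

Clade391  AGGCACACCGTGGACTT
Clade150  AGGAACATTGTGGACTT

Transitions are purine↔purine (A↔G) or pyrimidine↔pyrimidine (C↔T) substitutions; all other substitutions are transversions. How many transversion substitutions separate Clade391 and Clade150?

1

Mismatches occur at site 4 (C→A, transversion), site 8 (C→T, transition), site 9 (C→T, transition).
Of the 3 differences, 2 transitions and 1 transversion, so the answer is 1.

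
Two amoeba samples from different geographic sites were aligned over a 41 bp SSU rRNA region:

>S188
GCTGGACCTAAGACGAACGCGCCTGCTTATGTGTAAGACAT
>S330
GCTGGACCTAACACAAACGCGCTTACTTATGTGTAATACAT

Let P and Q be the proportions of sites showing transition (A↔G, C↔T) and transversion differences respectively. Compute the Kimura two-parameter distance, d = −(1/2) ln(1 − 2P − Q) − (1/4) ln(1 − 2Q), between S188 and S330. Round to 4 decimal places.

Mismatches occur at site 12 (G↔C, transversion), site 15 (G↔A, transition), site 23 (C↔T, transition), site 25 (G↔A, transition), site 37 (G↔T, transversion).
Of the 5 differences, 3 transitions and 2 transversions over 41 sites: P = 3/41 = 0.073171, Q = 2/41 = 0.048780.
d = −0.5·ln(0.804878) − 0.25·ln(0.902440) = −0.5·(-0.217065) − 0.25·(-0.102653) = 0.1342.

0.1342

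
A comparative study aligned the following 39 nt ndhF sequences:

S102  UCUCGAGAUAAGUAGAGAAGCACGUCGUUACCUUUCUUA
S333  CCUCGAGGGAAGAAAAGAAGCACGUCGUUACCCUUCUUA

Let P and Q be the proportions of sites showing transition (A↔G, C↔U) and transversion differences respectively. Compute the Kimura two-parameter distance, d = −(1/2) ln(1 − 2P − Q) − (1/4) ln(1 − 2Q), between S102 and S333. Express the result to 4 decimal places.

Mismatches occur at site 1 (U→C, transition), site 8 (A→G, transition), site 9 (U→G, transversion), site 13 (U→A, transversion), site 15 (G→A, transition), site 33 (U→C, transition).
Of the 6 differences, 4 transitions and 2 transversions over 39 sites: P = 4/39 = 0.102564, Q = 2/39 = 0.051282.
d = −0.5·ln(0.743590) − 0.25·ln(0.897436) = −0.5·(-0.296265) − 0.25·(-0.108213) = 0.1752.

0.1752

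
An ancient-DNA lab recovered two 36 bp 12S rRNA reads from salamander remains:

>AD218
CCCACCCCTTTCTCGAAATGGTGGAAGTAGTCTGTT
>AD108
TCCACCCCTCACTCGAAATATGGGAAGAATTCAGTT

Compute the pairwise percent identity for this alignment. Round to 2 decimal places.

The sequences differ at positions 1 (C/T), 10 (T/C), 11 (T/A), 20 (G/A), 21 (G/T), 22 (T/G), 28 (T/A), 30 (G/T), 33 (T/A).
27 of the 36 sites match, so the percent identity is 27/36 × 100 = 75.00%.

75.00%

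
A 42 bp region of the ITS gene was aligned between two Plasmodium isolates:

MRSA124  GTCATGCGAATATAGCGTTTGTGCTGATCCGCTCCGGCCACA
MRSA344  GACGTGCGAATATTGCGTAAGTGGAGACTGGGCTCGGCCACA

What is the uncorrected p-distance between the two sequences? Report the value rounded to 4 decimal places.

Mismatches occur at site 2 (T/A), site 4 (A/G), site 14 (A/T), site 19 (T/A), site 20 (T/A), site 24 (C/G), site 25 (T/A), site 28 (T/C), site 29 (C/T), site 30 (C/G), site 32 (C/G), site 33 (T/C), site 34 (C/T).
There are 13 differences over 42 sites, so p = 13/42 = 0.3095.

0.3095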